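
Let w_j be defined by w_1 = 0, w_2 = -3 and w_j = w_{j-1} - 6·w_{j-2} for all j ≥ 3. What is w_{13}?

36465

Applying the relation repeatedly:
w_3 = -3; w_4 = 15; w_5 = 33; …; w_{10} = 1095; w_{11} = -8607; w_{12} = -15177; w_{13} = 36465.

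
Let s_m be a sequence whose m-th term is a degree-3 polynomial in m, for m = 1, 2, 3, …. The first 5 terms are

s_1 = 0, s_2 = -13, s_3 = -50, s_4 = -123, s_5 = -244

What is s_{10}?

-1989

1st diffs: -13, -37, -73, -121.
2nd diffs: -24, -36, -48.
3rd diffs: -12, -12 (constant).
Newton forward-difference form: s_m = (-13)·C(m-1,1) + (-24)·C(m-1,2) + (-12)·C(m-1,3).
At m = 10: m-1 = 9, so s_{10} = -117 - 864 - 1008 = -1989.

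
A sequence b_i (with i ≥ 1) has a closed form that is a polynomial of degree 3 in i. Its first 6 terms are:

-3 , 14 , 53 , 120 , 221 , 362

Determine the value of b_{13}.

1st diffs: 17, 39, 67, 101, 141.
2nd diffs: 22, 28, 34, 40.
3rd diffs: 6, 6, 6 (constant).
Newton forward-difference form: b_i = -3 + 17·C(i-1,1) + 22·C(i-1,2) + 6·C(i-1,3).
At i = 13: i-1 = 12, so b_{13} = -3 + 204 + 1452 + 1320 = 2973.

2973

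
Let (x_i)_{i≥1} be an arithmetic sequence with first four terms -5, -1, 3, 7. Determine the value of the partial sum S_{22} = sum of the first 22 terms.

Common difference d = 4.
x_i = -5 + (i - 1)·4.
x_{22} = 79; S = 22·(-5 + 79)/2 = 814.

814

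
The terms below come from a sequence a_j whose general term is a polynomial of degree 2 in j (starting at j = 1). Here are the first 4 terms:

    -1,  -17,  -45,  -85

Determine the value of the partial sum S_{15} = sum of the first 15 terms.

-7155

1st diffs: -16, -28, -40.
2nd diffs: -12, -12 (constant).
Newton forward-difference form: a_j = -1 + (-16)·C(j-1,1) + (-12)·C(j-1,2).
Continuing: …, -137, -201, -277, -365, …, a_{15} = -1317.
Summing j = 1..15 (15 terms) gives -7155.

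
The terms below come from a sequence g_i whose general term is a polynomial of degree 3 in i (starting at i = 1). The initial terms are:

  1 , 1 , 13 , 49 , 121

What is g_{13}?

3433

1st diffs: 0, 12, 36, 72.
2nd diffs: 12, 24, 36.
3rd diffs: 12, 12 (constant).
Newton forward-difference form: g_i = 1 + 12·C(i-1,2) + 12·C(i-1,3).
At i = 13: i-1 = 12, so g_{13} = 1 + 792 + 2640 = 3433.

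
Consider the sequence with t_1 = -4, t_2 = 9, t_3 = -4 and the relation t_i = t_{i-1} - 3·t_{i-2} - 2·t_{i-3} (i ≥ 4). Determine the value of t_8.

95

Applying the relation repeatedly:
t_4 = -23;  t_5 = -29;  t_6 = 48;  t_7 = 181;  t_8 = 95.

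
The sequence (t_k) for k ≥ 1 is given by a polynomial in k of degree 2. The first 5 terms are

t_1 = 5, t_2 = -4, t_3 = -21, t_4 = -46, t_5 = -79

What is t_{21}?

-1695

1st diffs: -9, -17, -25, -33.
2nd diffs: -8, -8, -8 (constant).
Newton forward-difference form: t_k = 5 + (-9)·C(k-1,1) + (-8)·C(k-1,2).
At k = 21: k-1 = 20, so t_{21} = 5 - 180 - 1520 = -1695.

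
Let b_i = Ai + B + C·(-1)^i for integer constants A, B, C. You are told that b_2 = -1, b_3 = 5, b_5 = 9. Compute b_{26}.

47

Plug in i = 2, 3, 5: 2A + B + C = -1; 3A + B - C = 5; 5A + B - C = 9.
Subtracting the first from the second: A - 2C = 6.
Subtracting the second from the third: 2A = 4.
Solving: C = -2, A = 2, then B = -3.
Hence b_{26} = 2·26 + (-3) + (-2)·1 = 47.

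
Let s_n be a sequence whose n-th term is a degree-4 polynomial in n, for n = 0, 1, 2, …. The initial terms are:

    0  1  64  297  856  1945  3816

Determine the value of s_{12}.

1st diffs: 1, 63, 233, 559, 1089, 1871.
2nd diffs: 62, 170, 326, 530, 782.
3rd diffs: 108, 156, 204, 252.
4th diffs: 48, 48, 48 (constant).
Newton forward-difference form: s_n = 1·C(n,1) + 62·C(n,2) + 108·C(n,3) + 48·C(n,4).
At n = 12: n = 12, so s_{12} = 12 + 4092 + 23760 + 23760 = 51624.

51624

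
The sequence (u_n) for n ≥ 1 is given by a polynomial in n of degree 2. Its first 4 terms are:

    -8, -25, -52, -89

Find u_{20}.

1st diffs: -17, -27, -37.
2nd diffs: -10, -10 (constant).
Newton forward-difference form: u_n = -8 + (-17)·C(n-1,1) + (-10)·C(n-1,2).
At n = 20: n-1 = 19, so u_{20} = -8 - 323 - 1710 = -2041.

-2041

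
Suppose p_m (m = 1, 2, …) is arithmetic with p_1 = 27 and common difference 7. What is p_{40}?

p_m = 27 + (m - 1)·7.
p_{40} = 27 + 39·7 = 300.

300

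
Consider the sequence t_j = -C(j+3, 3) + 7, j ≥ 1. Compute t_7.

C(10, 3) = 120, so t_7 = -113.

-113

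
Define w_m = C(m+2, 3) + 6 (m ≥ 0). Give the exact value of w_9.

171

C(11, 3) = 165, so w_9 = 171.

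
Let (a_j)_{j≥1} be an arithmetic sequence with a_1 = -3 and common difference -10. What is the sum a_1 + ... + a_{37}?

a_j = -3 + (j - 1)·(-10).
a_{37} = -363; S = 37·(-3 + (-363))/2 = -6771.

-6771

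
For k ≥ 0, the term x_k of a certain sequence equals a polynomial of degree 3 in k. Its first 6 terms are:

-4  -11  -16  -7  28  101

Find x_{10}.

1456

1st diffs: -7, -5, 9, 35, 73.
2nd diffs: 2, 14, 26, 38.
3rd diffs: 12, 12, 12 (constant).
Newton forward-difference form: x_k = -4 + (-7)·C(k,1) + 2·C(k,2) + 12·C(k,3).
At k = 10: k = 10, so x_{10} = -4 - 70 + 90 + 1440 = 1456.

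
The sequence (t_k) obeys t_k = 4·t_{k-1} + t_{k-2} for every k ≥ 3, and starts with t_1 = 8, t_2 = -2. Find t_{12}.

t_3 = 0, t_4 = -2, t_5 = -8, t_6 = -34, t_7 = -144, t_8 = -610, t_9 = -2584, t_{10} = -10946, t_{11} = -46368, t_{12} = -196418.

-196418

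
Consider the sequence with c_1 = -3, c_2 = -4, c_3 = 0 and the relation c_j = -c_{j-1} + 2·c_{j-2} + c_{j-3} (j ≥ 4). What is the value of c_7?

32

Iterate the recurrence:
c_4 = -11;  c_5 = 7;  c_6 = -29;  c_7 = 32.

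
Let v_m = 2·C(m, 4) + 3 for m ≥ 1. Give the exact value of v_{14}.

C(14, 4) = 1001, so v_{14} = 2005.

2005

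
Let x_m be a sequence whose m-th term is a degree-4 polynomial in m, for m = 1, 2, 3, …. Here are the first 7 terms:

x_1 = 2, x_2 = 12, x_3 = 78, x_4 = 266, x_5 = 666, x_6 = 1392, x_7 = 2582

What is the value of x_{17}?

87522

1st diffs: 10, 66, 188, 400, 726, 1190.
2nd diffs: 56, 122, 212, 326, 464.
3rd diffs: 66, 90, 114, 138.
4th diffs: 24, 24, 24 (constant).
So x_m = m^4 + m^3 - 3m^2 - 3m + 6.
Evaluating at m = 17 gives x_{17} = 87522.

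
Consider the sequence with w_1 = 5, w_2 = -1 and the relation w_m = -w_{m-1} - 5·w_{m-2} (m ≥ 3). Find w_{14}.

Compute successive terms:
w_3 = -24;  w_4 = 29;  w_5 = 91;  …;  w_{11} = 8211;  w_{12} = 25244;  w_{13} = -66299;  w_{14} = -59921.

-59921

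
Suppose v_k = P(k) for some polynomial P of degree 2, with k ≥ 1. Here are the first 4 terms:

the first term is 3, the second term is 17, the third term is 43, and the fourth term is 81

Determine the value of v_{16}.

1473

1st diffs: 14, 26, 38.
2nd diffs: 12, 12 (constant).
So v_k = 6k^2 - 4k + 1.
Evaluating at k = 16 gives v_{16} = 1473.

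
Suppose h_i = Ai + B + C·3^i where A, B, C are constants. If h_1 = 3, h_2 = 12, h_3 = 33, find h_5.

The three given values yield: A + B + 3C = 3; 2A + B + 9C = 12; 3A + B + 27C = 33.
Subtracting the first from the second: A + 6C = 9.
Subtracting the second from the third: A + 18C = 21.
Solving: C = 1, A = 3, then B = -3.
Hence h_5 = 3·5 + (-3) + 1·243 = 255.

255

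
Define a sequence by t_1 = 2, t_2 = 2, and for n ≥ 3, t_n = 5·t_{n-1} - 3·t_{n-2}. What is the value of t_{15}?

125216356

Applying the relation repeatedly:
t_3 = 4, t_4 = 14, t_5 = 58, …, t_{12} = 1571864, t_{13} = 6763378, t_{14} = 29101298, t_{15} = 125216356.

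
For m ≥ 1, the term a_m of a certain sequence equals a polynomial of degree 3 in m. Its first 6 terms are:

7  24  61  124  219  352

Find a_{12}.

2284

1st diffs: 17, 37, 63, 95, 133.
2nd diffs: 20, 26, 32, 38.
3rd diffs: 6, 6, 6 (constant).
Newton forward-difference form: a_m = 7 + 17·C(m-1,1) + 20·C(m-1,2) + 6·C(m-1,3).
At m = 12: m-1 = 11, so a_{12} = 7 + 187 + 1100 + 990 = 2284.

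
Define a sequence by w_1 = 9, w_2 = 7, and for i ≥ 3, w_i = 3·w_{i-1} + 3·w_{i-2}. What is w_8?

Step forward from the initial values:
w_3 = 48, w_4 = 165, w_5 = 639, w_6 = 2412, w_7 = 9153, w_8 = 34695.

34695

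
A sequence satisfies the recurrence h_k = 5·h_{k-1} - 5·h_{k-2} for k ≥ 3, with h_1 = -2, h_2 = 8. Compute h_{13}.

24218750

h_3 = 50  h_4 = 210  h_5 = 800  …  h_{10} = 511250  h_{11} = 1850000  h_{12} = 6693750  h_{13} = 24218750.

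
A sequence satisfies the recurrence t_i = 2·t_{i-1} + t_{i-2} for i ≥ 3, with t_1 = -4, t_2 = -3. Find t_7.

Step forward from the initial values:
t_3 = -10;  t_4 = -23;  t_5 = -56;  t_6 = -135;  t_7 = -326.

-326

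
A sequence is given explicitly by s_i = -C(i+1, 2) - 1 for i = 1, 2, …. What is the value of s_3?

-7

C(4, 2) = 6, so s_3 = -7.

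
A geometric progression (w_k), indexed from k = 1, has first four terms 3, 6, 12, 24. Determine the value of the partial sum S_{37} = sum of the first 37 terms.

412316860413

Common ratio r = 2.
w_k = 3·2^(k-1).
S = 3·(2^37 - 1)/(2 - 1) = 3·(137438953472 - 1)/(1) = 412316860413.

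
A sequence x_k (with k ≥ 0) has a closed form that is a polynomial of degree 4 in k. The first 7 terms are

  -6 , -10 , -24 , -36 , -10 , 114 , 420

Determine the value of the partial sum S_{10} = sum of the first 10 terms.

1st diffs: -4, -14, -12, 26, 124, 306.
2nd diffs: -10, 2, 38, 98, 182.
3rd diffs: 12, 36, 60, 84.
4th diffs: 24, 24, 24 (constant).
Newton forward-difference form: x_k = -6 + (-4)·C(k,1) + (-10)·C(k,2) + 12·C(k,3) + 24·C(k,4).
Continuing: 1016, 2034, 3630.
Summing k = 0..9 (10 terms) gives 7128.

7128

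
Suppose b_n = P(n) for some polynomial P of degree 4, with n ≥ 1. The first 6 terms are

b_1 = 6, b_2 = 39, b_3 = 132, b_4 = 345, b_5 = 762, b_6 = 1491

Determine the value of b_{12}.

1st diffs: 33, 93, 213, 417, 729.
2nd diffs: 60, 120, 204, 312.
3rd diffs: 60, 84, 108.
4th diffs: 24, 24 (constant).
Newton forward-difference form: b_n = 6 + 33·C(n-1,1) + 60·C(n-1,2) + 60·C(n-1,3) + 24·C(n-1,4).
At n = 12: n-1 = 11, so b_{12} = 6 + 363 + 3300 + 9900 + 7920 = 21489.

21489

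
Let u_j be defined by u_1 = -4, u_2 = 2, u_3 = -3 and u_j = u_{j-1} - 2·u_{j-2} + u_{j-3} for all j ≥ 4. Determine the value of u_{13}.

Applying the relation repeatedly:
u_4 = -11;  u_5 = -3;  u_6 = 16;  u_7 = 11;  u_8 = -24;  u_9 = -30;  u_{10} = 29;  u_{11} = 65;  u_{12} = -23;  u_{13} = -124.

-124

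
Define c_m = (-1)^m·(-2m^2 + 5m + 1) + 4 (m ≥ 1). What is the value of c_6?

-37

(-1)^6 = 1; -2m^2 + 5m + 1 at m=6 is -41; so c_6 = -37.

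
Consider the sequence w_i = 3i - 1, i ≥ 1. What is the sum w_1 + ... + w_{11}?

Over i = 1..11: Σi = 66.
Total = (3)·66 + (-1)·11 = 187.

187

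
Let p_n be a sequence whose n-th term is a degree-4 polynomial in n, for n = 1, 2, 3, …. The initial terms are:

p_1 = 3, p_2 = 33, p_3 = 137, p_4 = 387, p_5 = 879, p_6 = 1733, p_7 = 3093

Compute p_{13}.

1st diffs: 30, 104, 250, 492, 854, 1360.
2nd diffs: 74, 146, 242, 362, 506.
3rd diffs: 72, 96, 120, 144.
4th diffs: 24, 24, 24 (constant).
Newton forward-difference form: p_n = 3 + 30·C(n-1,1) + 74·C(n-1,2) + 72·C(n-1,3) + 24·C(n-1,4).
At n = 13: n-1 = 12, so p_{13} = 3 + 360 + 4884 + 15840 + 11880 = 32967.

32967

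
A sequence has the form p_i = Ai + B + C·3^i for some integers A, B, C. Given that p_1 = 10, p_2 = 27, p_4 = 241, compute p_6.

2183

The three given values yield: A + B + 3C = 10; 2A + B + 9C = 27; 4A + B + 81C = 241.
Subtracting the first from the second: A + 6C = 17.
Subtracting the second from the third: 2A + 72C = 214.
Solving: C = 3, A = -1, then B = 2.
Hence p_6 = -1·6 + 2 + 3·729 = 2183.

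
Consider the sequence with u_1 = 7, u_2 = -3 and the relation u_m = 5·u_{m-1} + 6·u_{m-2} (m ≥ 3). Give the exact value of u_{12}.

Iterate the recurrence:
u_3 = 27  u_4 = 117  u_5 = 747  u_6 = 4437  u_7 = 26667  u_8 = 159957  u_9 = 959787  u_{10} = 5758677  u_{11} = 34552107  u_{12} = 207312597.
(Characteristic roots are 6 and -1.)

207312597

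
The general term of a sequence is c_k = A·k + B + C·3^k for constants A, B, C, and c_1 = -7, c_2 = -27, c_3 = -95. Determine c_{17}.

-516560583

Plug in k = 1, 2, 3: A + B + 3C = -7; 2A + B + 9C = -27; 3A + B + 27C = -95.
Subtracting the first from the second: A + 6C = -20.
Subtracting the second from the third: A + 18C = -68.
Solving: C = -4, A = 4, then B = 1.
Therefore c_{17} = 68 + 1 + (-4)·129140163 = -516560583.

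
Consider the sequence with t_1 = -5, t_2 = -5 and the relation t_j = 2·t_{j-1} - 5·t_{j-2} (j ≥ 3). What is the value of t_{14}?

t_3 = 15;  t_4 = 55;  t_5 = 35;  …;  t_{11} = -1185;  t_{12} = -32345;  t_{13} = -58765;  t_{14} = 44195.

44195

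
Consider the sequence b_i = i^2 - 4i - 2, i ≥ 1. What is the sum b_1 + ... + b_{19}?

Over i = 1..19: Σi = 190, Σi² = 2470.
Total = (1)·2470 + (-4)·190 + (-2)·19 = 1672.

1672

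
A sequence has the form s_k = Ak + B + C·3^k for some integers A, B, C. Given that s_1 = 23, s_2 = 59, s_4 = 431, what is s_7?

10979

Plug in k = 1, 2, 4: A + B + 3C = 23; 2A + B + 9C = 59; 4A + B + 81C = 431.
Subtracting the first from the second: A + 6C = 36.
Subtracting the second from the third: 2A + 72C = 372.
Solving: C = 5, A = 6, then B = 2.
Hence s_7 = 6·7 + 2 + 5·2187 = 10979.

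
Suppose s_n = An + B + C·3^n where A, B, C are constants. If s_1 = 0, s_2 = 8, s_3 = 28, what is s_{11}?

177164

Plug in n = 1, 2, 3: A + B + 3C = 0; 2A + B + 9C = 8; 3A + B + 27C = 28.
Subtracting the first from the second: A + 6C = 8.
Subtracting the second from the third: A + 18C = 20.
Solving: C = 1, A = 2, then B = -5.
So s_n = 2·n + (-5) + 1·3^n; at n=11 this is 177164.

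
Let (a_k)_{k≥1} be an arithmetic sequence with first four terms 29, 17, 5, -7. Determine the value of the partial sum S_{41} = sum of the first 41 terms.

-8651

Common difference d = -12.
a_k = 29 + (k - 1)·(-12).
a_{41} = -451; S = 41·(29 + (-451))/2 = -8651.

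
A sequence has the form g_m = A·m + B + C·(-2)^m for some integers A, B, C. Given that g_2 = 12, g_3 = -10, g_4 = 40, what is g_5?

-54

At m = 2, 3, 4: 2A + B + 4C = 12; 3A + B - 8C = -10; 4A + B + 16C = 40.
Subtracting the first from the second: A - 12C = -22.
Subtracting the second from the third: A + 24C = 50.
Solving: C = 2, A = 2, then B = 0.
Hence g_5 = 2·5 + 0 + 2·(-32) = -54.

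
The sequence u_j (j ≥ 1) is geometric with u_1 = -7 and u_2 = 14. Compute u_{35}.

Common ratio r = -2.
u_j = (-7)·(-2)^(j-1).
u_{35} = (-7)·(-2)^34 = -120259084288.

-120259084288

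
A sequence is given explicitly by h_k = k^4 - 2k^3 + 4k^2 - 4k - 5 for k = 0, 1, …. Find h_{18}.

h_{18} = 1·18^4 - 2·18^3 + 4·18^2 - 4·18 - 5 = 94531.

94531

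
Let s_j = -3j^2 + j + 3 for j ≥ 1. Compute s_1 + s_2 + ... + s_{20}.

Over j = 1..20: Σj = 210, Σj² = 2870.
Total = (-3)·2870 + (1)·210 + (3)·20 = -8340.

-8340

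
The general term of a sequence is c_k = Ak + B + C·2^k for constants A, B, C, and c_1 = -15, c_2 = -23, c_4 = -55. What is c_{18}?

Write the equations: A + B + 2C = -15; 2A + B + 4C = -23; 4A + B + 16C = -55.
Subtracting the first from the second: A + 2C = -8.
Subtracting the second from the third: 2A + 12C = -32.
Solving: C = -2, A = -4, then B = -7.
So c_k = -4·k + (-7) + (-2)·2^k; at k=18 this is -524367.

-524367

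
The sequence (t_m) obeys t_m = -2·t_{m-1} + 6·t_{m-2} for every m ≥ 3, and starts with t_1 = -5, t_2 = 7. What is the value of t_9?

t_3 = -44, t_4 = 130, t_5 = -524, t_6 = 1828, t_7 = -6800, t_8 = 24568, t_9 = -89936.

-89936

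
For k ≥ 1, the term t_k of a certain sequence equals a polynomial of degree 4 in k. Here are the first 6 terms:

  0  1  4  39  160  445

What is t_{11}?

8740

1st diffs: 1, 3, 35, 121, 285.
2nd diffs: 2, 32, 86, 164.
3rd diffs: 30, 54, 78.
4th diffs: 24, 24 (constant).
So t_k = k^4 - 5k^3 + 6k^2 + 3k - 5.
Evaluating at k = 11 gives t_{11} = 8740.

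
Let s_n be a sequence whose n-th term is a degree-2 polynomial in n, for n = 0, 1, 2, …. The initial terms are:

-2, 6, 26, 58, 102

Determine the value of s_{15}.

1378

1st diffs: 8, 20, 32, 44.
2nd diffs: 12, 12, 12 (constant).
Newton forward-difference form: s_n = -2 + 8·C(n,1) + 12·C(n,2).
At n = 15: n = 15, so s_{15} = -2 + 120 + 1260 = 1378.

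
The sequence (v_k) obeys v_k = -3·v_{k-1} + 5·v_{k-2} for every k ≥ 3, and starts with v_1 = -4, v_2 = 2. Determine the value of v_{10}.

503192

Iterate the recurrence:
v_3 = -26; v_4 = 88; v_5 = -394; v_6 = 1622; v_7 = -6836; v_8 = 28618; v_9 = -120034; v_{10} = 503192.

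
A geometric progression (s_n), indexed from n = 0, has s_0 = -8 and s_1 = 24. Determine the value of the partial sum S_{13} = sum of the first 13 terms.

-3188648

Common ratio r = -3.
s_n = (-8)·(-3)^(n-0).
S = (-8)·((-3)^13 - 1)/(-3 - 1) = (-8)·(-1594323 - 1)/(-4) = -3188648.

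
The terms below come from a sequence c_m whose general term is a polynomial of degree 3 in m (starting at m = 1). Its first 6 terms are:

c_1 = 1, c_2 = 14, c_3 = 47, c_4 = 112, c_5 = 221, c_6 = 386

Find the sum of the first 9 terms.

1st diffs: 13, 33, 65, 109, 165.
2nd diffs: 20, 32, 44, 56.
3rd diffs: 12, 12, 12 (constant).
Newton forward-difference form: c_m = 1 + 13·C(m-1,1) + 20·C(m-1,2) + 12·C(m-1,3).
Continuing: 619, 932, 1337.
Summing m = 1..9 (9 terms) gives 3669.

3669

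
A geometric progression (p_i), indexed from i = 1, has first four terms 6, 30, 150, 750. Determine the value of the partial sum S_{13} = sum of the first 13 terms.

1831054686

Common ratio r = 5.
p_i = 6·5^(i-1).
S = 6·(5^13 - 1)/(5 - 1) = 6·(1220703125 - 1)/(4) = 1831054686.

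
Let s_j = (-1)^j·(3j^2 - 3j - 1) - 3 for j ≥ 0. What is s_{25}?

(-1)^25 = -1; 3j^2 - 3j - 1 at j=25 is 1799; so s_{25} = -1802.

-1802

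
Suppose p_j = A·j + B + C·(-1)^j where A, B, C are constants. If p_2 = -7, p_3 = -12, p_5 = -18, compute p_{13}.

-42

Write the equations: 2A + B + C = -7; 3A + B - C = -12; 5A + B - C = -18.
Subtracting the first from the second: A - 2C = -5.
Subtracting the second from the third: 2A = -6.
Solving: C = 1, A = -3, then B = -2.
Hence p_{13} = -3·13 + (-2) + 1·(-1) = -42.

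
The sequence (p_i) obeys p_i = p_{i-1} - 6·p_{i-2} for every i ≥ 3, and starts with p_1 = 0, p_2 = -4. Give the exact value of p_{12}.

Compute successive terms:
p_3 = -4  p_4 = 20  p_5 = 44  p_6 = -76  p_7 = -340  p_8 = 116  p_9 = 2156  p_{10} = 1460  p_{11} = -11476  p_{12} = -20236.

-20236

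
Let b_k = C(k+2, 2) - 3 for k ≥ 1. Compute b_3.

7

C(5, 2) = 10, so b_3 = 7.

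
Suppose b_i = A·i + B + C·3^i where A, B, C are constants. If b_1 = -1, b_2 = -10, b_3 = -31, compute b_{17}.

-129140209

The three given values yield: A + B + 3C = -1; 2A + B + 9C = -10; 3A + B + 27C = -31.
Subtracting the first from the second: A + 6C = -9.
Subtracting the second from the third: A + 18C = -21.
Solving: C = -1, A = -3, then B = 5.
Therefore b_{17} = -51 + 5 + (-1)·129140163 = -129140209.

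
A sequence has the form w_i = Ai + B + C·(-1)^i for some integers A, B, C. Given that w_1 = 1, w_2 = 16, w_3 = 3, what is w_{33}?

33

Write the equations: A + B - C = 1; 2A + B + C = 16; 3A + B - C = 3.
Subtracting the first from the second: A + 2C = 15.
Subtracting the second from the third: A - 2C = -13.
Solving: C = 7, A = 1, then B = 7.
Therefore w_{33} = 33 + 7 + 7·(-1) = 33.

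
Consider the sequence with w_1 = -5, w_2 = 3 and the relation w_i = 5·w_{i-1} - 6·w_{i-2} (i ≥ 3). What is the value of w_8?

Step forward from the initial values:
w_3 = 45, w_4 = 207, w_5 = 765, w_6 = 2583, w_7 = 8325, w_8 = 26127.
(Characteristic roots are 3 and 2.)

26127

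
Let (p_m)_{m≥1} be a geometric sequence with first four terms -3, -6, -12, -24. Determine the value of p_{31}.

Common ratio r = 2.
p_m = (-3)·2^(m-1).
p_{31} = (-3)·2^30 = -3221225472.

-3221225472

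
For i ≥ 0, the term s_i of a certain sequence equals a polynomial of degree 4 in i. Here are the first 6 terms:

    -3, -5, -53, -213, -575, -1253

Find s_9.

-10245

1st diffs: -2, -48, -160, -362, -678.
2nd diffs: -46, -112, -202, -316.
3rd diffs: -66, -90, -114.
4th diffs: -24, -24 (constant).
So s_i = -i^4 - 5i^3 - i^2 + 5i - 3.
Evaluating at i = 9 gives s_9 = -10245.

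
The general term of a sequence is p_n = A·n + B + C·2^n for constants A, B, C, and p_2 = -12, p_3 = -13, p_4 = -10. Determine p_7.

At n = 2, 3, 4: 2A + B + 4C = -12; 3A + B + 8C = -13; 4A + B + 16C = -10.
Subtracting the first from the second: A + 4C = -1.
Subtracting the second from the third: A + 8C = 3.
Solving: C = 1, A = -5, then B = -6.
Therefore p_7 = -35 + (-6) + 1·128 = 87.

87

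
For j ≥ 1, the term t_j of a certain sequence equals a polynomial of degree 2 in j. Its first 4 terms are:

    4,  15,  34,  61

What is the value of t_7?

1st diffs: 11, 19, 27.
2nd diffs: 8, 8 (constant).
Newton forward-difference form: t_j = 4 + 11·C(j-1,1) + 8·C(j-1,2).
At j = 7: j-1 = 6, so t_7 = 4 + 66 + 120 = 190.

190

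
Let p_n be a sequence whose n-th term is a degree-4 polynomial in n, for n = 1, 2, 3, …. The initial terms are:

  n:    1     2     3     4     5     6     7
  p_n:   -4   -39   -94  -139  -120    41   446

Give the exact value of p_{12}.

1st diffs: -35, -55, -45, 19, 161, 405.
2nd diffs: -20, 10, 64, 142, 244.
3rd diffs: 30, 54, 78, 102.
4th diffs: 24, 24, 24 (constant).
Newton forward-difference form: p_n = -4 + (-35)·C(n-1,1) + (-20)·C(n-1,2) + 30·C(n-1,3) + 24·C(n-1,4).
At n = 12: n-1 = 11, so p_{12} = -4 - 385 - 1100 + 4950 + 7920 = 11381.

11381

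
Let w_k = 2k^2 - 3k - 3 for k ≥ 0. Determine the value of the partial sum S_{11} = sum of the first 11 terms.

Over k = 0..10: Σk = 55, Σk² = 385.
Total = (2)·385 + (-3)·55 + (-3)·11 = 572.

572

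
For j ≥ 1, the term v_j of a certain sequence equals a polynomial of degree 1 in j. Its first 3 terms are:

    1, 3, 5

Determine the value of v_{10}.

19

1st diffs: 2, 2 (constant).
So v_j = 2j - 1.
Evaluating at j = 10 gives v_{10} = 19.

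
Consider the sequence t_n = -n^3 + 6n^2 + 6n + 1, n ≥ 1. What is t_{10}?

t_{10} = -1·10^3 + 6·10^2 + 6·10 + 1 = -339.

-339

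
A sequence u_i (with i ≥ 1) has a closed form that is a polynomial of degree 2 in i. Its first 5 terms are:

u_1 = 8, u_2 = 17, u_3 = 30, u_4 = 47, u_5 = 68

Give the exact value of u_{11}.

1st diffs: 9, 13, 17, 21.
2nd diffs: 4, 4, 4 (constant).
Newton forward-difference form: u_i = 8 + 9·C(i-1,1) + 4·C(i-1,2).
At i = 11: i-1 = 10, so u_{11} = 8 + 90 + 180 = 278.

278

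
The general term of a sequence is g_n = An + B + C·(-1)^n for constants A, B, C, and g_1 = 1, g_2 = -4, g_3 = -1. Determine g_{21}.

Write the equations: A + B - C = 1; 2A + B + C = -4; 3A + B - C = -1.
Subtracting the first from the second: A + 2C = -5.
Subtracting the second from the third: A - 2C = 3.
Solving: C = -2, A = -1, then B = 0.
So g_n = -1·n + 0 + (-2)·(-1)^n; at n=21 this is -19.

-19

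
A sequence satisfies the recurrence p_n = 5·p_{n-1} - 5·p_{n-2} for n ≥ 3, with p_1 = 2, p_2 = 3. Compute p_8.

Compute successive terms:
p_3 = 5;  p_4 = 10;  p_5 = 25;  p_6 = 75;  p_7 = 250;  p_8 = 875.

875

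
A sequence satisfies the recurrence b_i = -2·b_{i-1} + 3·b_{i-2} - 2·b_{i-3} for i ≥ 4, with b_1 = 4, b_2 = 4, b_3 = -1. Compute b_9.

Iterate the recurrence:
b_4 = 6  b_5 = -23  b_6 = 66  b_7 = -213  b_8 = 670  b_9 = -2111.

-2111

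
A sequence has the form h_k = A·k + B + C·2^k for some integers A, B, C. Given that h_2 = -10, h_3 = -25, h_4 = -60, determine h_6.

At k = 2, 3, 4: 2A + B + 4C = -10; 3A + B + 8C = -25; 4A + B + 16C = -60.
Subtracting the first from the second: A + 4C = -15.
Subtracting the second from the third: A + 8C = -35.
Solving: C = -5, A = 5, then B = 0.
Therefore h_6 = 30 + 0 + (-5)·64 = -290.

-290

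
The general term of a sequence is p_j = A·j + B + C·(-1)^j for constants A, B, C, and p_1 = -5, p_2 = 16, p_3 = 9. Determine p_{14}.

At j = 1, 2, 3: A + B - C = -5; 2A + B + C = 16; 3A + B - C = 9.
Subtracting the first from the second: A + 2C = 21.
Subtracting the second from the third: A - 2C = -7.
Solving: C = 7, A = 7, then B = -5.
So p_j = 7·j + (-5) + 7·(-1)^j; at j=14 this is 100.

100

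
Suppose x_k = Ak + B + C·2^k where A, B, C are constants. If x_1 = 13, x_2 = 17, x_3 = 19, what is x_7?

At k = 1, 2, 3: A + B + 2C = 13; 2A + B + 4C = 17; 3A + B + 8C = 19.
Subtracting the first from the second: A + 2C = 4.
Subtracting the second from the third: A + 4C = 2.
Solving: C = -1, A = 6, then B = 9.
Therefore x_7 = 42 + 9 + (-1)·128 = -77.

-77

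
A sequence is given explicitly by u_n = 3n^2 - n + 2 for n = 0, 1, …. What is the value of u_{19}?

u_{19} = 3·19^2 - 1·19 + 2 = 1066.

1066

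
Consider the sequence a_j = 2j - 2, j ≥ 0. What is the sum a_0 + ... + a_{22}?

Over j = 0..22: Σj = 253.
Total = (2)·253 + (-2)·23 = 460.

460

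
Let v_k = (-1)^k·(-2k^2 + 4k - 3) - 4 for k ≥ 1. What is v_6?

(-1)^6 = 1; -2k^2 + 4k - 3 at k=6 is -51; so v_6 = -55.

-55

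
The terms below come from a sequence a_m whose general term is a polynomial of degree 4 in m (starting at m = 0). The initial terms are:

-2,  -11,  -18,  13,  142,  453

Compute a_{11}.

1st diffs: -9, -7, 31, 129, 311.
2nd diffs: 2, 38, 98, 182.
3rd diffs: 36, 60, 84.
4th diffs: 24, 24 (constant).
Newton forward-difference form: a_m = -2 + (-9)·C(m,1) + 2·C(m,2) + 36·C(m,3) + 24·C(m,4).
At m = 11: m = 11, so a_{11} = -2 - 99 + 110 + 5940 + 7920 = 13869.

13869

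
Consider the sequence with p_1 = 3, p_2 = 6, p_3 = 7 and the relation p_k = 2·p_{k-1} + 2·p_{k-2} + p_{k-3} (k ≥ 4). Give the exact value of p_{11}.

40262

p_4 = 29;  p_5 = 78;  p_6 = 221;  p_7 = 627;  p_8 = 1774;  p_9 = 5023;  p_{10} = 14221;  p_{11} = 40262.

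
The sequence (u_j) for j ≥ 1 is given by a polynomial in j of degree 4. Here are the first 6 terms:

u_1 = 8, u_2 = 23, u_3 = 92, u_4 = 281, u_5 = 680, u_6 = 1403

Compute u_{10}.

10655

1st diffs: 15, 69, 189, 399, 723.
2nd diffs: 54, 120, 210, 324.
3rd diffs: 66, 90, 114.
4th diffs: 24, 24 (constant).
So u_j = j^4 + j^3 - 4j^2 + 5j + 5.
Evaluating at j = 10 gives u_{10} = 10655.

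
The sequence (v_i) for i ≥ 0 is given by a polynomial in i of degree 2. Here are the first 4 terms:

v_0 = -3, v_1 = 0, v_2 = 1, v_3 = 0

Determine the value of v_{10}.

-63

1st diffs: 3, 1, -1.
2nd diffs: -2, -2 (constant).
Newton forward-difference form: v_i = -3 + 3·C(i,1) + (-2)·C(i,2).
At i = 10: i = 10, so v_{10} = -3 + 30 - 90 = -63.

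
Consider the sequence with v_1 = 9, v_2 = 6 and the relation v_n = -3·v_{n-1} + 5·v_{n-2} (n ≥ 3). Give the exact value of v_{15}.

Step forward from the initial values:
v_3 = 27, v_4 = -51, v_5 = 288, …, v_{12} = -6183771, v_{13} = 25926273, v_{14} = -108697674, v_{15} = 455724387.

455724387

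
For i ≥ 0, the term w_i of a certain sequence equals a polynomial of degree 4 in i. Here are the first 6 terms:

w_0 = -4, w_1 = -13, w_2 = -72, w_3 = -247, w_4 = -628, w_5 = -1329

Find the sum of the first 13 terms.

1st diffs: -9, -59, -175, -381, -701.
2nd diffs: -50, -116, -206, -320.
3rd diffs: -66, -90, -114.
4th diffs: -24, -24 (constant).
Newton forward-difference form: w_i = -4 + (-9)·C(i,1) + (-50)·C(i,2) + (-66)·C(i,3) + (-24)·C(i,4).
Continuing: …, -2488, -4267, -6852, -10453, …, w_{12} = -29812.
Summing i = 0..12 (13 terms) gives -93132.

-93132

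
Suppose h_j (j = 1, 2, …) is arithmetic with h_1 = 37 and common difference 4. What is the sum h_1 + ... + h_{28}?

h_j = 37 + (j - 1)·4.
h_{28} = 145; S = 28·(37 + 145)/2 = 2548.

2548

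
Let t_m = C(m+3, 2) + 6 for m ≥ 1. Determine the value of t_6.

C(9, 2) = 36, so t_6 = 42.

42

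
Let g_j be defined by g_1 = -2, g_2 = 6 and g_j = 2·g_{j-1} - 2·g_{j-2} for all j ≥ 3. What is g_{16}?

-1280

Compute successive terms:
g_3 = 16, g_4 = 20, g_5 = 8, …, g_{13} = 128, g_{14} = -384, g_{15} = -1024, g_{16} = -1280.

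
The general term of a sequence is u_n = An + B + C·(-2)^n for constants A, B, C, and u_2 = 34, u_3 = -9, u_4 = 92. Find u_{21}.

-8388495

Plug in n = 2, 3, 4: 2A + B + 4C = 34; 3A + B - 8C = -9; 4A + B + 16C = 92.
Subtracting the first from the second: A - 12C = -43.
Subtracting the second from the third: A + 24C = 101.
Solving: C = 4, A = 5, then B = 8.
So u_n = 5·n + 8 + 4·(-2)^n; at n=21 this is -8388495.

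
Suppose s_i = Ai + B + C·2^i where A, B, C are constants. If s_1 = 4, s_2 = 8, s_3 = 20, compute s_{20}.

4194224

Write the equations: A + B + 2C = 4; 2A + B + 4C = 8; 3A + B + 8C = 20.
Subtracting the first from the second: A + 2C = 4.
Subtracting the second from the third: A + 4C = 12.
Solving: C = 4, A = -4, then B = 0.
So s_i = -4·i + 0 + 4·2^i; at i=20 this is 4194224.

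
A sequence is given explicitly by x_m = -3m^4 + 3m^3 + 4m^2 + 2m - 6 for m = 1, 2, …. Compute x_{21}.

-553860

x_{21} = -3·21^4 + 3·21^3 + 4·21^2 + 2·21 - 6 = -553860.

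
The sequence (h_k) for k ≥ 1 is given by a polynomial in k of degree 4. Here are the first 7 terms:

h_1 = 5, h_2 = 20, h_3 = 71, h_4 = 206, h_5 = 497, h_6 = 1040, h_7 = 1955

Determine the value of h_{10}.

8492

1st diffs: 15, 51, 135, 291, 543, 915.
2nd diffs: 36, 84, 156, 252, 372.
3rd diffs: 48, 72, 96, 120.
4th diffs: 24, 24, 24 (constant).
Newton forward-difference form: h_k = 5 + 15·C(k-1,1) + 36·C(k-1,2) + 48·C(k-1,3) + 24·C(k-1,4).
At k = 10: k-1 = 9, so h_{10} = 5 + 135 + 1296 + 4032 + 3024 = 8492.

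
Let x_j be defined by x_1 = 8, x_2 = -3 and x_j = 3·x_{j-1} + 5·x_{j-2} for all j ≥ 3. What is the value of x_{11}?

2038201

Step forward from the initial values:
x_3 = 31;  x_4 = 78;  x_5 = 389;  x_6 = 1557;  x_7 = 6616;  x_8 = 27633;  x_9 = 115979;  x_{10} = 486102;  x_{11} = 2038201.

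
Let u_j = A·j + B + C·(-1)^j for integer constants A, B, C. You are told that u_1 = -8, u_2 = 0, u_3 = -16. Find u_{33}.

Plug in j = 1, 2, 3: A + B - C = -8; 2A + B + C = 0; 3A + B - C = -16.
Subtracting the first from the second: A + 2C = 8.
Subtracting the second from the third: A - 2C = -16.
Solving: C = 6, A = -4, then B = 2.
Hence u_{33} = -4·33 + 2 + 6·(-1) = -136.

-136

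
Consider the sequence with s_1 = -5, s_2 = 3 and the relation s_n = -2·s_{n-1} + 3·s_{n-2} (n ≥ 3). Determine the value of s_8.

4371

Applying the relation repeatedly:
s_3 = -21; s_4 = 51; s_5 = -165; s_6 = 483; s_7 = -1461; s_8 = 4371.
(Characteristic roots are 1 and -3.)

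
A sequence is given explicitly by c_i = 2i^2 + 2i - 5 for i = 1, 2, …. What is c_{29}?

c_{29} = 2·29^2 + 2·29 - 5 = 1735.

1735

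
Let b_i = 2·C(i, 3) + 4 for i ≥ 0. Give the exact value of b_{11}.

C(11, 3) = 165, so b_{11} = 334.

334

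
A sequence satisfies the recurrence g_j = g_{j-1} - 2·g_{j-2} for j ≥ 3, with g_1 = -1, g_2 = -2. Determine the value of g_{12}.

-68

Compute successive terms:
g_3 = 0  g_4 = 4  g_5 = 4  g_6 = -4  g_7 = -12  g_8 = -4  g_9 = 20  g_{10} = 28  g_{11} = -12  g_{12} = -68.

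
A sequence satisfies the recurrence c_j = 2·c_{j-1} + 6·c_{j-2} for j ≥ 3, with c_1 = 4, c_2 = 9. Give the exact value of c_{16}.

786822528

Compute successive terms:
c_3 = 42; c_4 = 138; c_5 = 528; …; c_{13} = 16237824; c_{14} = 59196864; c_{15} = 215820672; c_{16} = 786822528.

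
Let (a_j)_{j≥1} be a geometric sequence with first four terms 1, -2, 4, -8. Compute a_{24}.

-8388608

Common ratio r = -2.
a_j = 1·(-2)^(j-1).
a_{24} = 1·(-2)^23 = -8388608.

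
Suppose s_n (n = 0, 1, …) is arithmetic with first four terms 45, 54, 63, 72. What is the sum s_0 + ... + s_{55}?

16380

Common difference d = 9.
s_n = 45 + (n - 0)·9.
s_{55} = 540; S = 56·(45 + 540)/2 = 16380.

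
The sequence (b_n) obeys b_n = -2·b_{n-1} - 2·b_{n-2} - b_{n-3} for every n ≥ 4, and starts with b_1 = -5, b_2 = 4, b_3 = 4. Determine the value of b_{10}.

Applying the relation repeatedly:
b_4 = -11  b_5 = 10  b_6 = -2  b_7 = -5  b_8 = 4  b_9 = 4  b_{10} = -11.

-11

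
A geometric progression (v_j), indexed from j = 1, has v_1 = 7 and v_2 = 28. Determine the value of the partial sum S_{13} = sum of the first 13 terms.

156587347

Common ratio r = 4.
v_j = 7·4^(j-1).
S = 7·(4^13 - 1)/(4 - 1) = 7·(67108864 - 1)/(3) = 156587347.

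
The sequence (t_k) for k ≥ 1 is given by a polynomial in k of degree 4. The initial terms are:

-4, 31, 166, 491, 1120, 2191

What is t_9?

1st diffs: 35, 135, 325, 629, 1071.
2nd diffs: 100, 190, 304, 442.
3rd diffs: 90, 114, 138.
4th diffs: 24, 24 (constant).
Newton forward-difference form: t_k = -4 + 35·C(k-1,1) + 100·C(k-1,2) + 90·C(k-1,3) + 24·C(k-1,4).
At k = 9: k-1 = 8, so t_9 = -4 + 280 + 2800 + 5040 + 1680 = 9796.

9796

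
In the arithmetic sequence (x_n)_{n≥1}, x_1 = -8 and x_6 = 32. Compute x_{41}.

Common difference d = (32 - (-8)) / (6 - 1) = 8.
x_n = -8 + (n - 1)·8.
x_{41} = -8 + 40·8 = 312.

312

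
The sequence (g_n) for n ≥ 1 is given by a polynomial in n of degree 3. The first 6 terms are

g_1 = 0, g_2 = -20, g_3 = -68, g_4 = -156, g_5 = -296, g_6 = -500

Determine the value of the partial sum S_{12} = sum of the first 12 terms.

-13420

1st diffs: -20, -48, -88, -140, -204.
2nd diffs: -28, -40, -52, -64.
3rd diffs: -12, -12, -12 (constant).
So g_n = -2n^3 - 2n^2 + 4.
Continuing: …, -780, -1148, -1616, -2196, …, g_{12} = -3740.
Summing n = 1..12 (12 terms) gives -13420.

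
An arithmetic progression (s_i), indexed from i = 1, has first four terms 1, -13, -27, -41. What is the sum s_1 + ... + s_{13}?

Common difference d = -14.
s_i = 1 + (i - 1)·(-14).
s_{13} = -167; S = 13·(1 + (-167))/2 = -1079.

-1079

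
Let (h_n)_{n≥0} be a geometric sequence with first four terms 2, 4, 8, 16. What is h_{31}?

Common ratio r = 2.
h_n = 2·2^(n-0).
h_{31} = 2·2^31 = 4294967296.

4294967296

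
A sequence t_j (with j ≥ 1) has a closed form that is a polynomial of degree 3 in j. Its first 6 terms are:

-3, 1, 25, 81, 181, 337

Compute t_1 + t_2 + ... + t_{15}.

25855

1st diffs: 4, 24, 56, 100, 156.
2nd diffs: 20, 32, 44, 56.
3rd diffs: 12, 12, 12 (constant).
Newton forward-difference form: t_j = -3 + 4·C(j-1,1) + 20·C(j-1,2) + 12·C(j-1,3).
Continuing: …, 561, 865, 1261, 1761, …, t_{15} = 6241.
Summing j = 1..15 (15 terms) gives 25855.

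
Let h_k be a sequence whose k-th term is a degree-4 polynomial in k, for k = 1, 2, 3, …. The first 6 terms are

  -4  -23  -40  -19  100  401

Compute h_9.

3596

1st diffs: -19, -17, 21, 119, 301.
2nd diffs: 2, 38, 98, 182.
3rd diffs: 36, 60, 84.
4th diffs: 24, 24 (constant).
So h_k = k^4 - 4k^3 - 6k + 5.
Evaluating at k = 9 gives h_9 = 3596.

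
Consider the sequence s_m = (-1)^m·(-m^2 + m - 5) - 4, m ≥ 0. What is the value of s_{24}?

-561

(-1)^24 = 1; -m^2 + m - 5 at m=24 is -557; so s_{24} = -561.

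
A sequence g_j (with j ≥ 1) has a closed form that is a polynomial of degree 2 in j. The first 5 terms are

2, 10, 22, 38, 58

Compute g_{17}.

610

1st diffs: 8, 12, 16, 20.
2nd diffs: 4, 4, 4 (constant).
So g_j = 2j^2 + 2j - 2.
Evaluating at j = 17 gives g_{17} = 610.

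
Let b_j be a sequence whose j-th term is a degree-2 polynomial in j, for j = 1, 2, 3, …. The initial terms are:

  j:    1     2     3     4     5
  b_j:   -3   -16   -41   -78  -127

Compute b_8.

1st diffs: -13, -25, -37, -49.
2nd diffs: -12, -12, -12 (constant).
Newton forward-difference form: b_j = -3 + (-13)·C(j-1,1) + (-12)·C(j-1,2).
At j = 8: j-1 = 7, so b_8 = -3 - 91 - 252 = -346.

-346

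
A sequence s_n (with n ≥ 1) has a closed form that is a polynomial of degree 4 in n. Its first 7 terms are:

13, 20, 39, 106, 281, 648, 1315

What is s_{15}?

1st diffs: 7, 19, 67, 175, 367, 667.
2nd diffs: 12, 48, 108, 192, 300.
3rd diffs: 36, 60, 84, 108.
4th diffs: 24, 24, 24 (constant).
Newton forward-difference form: s_n = 13 + 7·C(n-1,1) + 12·C(n-1,2) + 36·C(n-1,3) + 24·C(n-1,4).
At n = 15: n-1 = 14, so s_{15} = 13 + 98 + 1092 + 13104 + 24024 = 38331.

38331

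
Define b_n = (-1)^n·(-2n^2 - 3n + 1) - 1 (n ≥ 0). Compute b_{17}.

(-1)^17 = -1; -2n^2 - 3n + 1 at n=17 is -628; so b_{17} = 627.

627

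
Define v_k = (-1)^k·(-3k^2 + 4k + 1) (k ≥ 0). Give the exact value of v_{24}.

(-1)^24 = 1; -3k^2 + 4k + 1 at k=24 is -1631; so v_{24} = -1631.

-1631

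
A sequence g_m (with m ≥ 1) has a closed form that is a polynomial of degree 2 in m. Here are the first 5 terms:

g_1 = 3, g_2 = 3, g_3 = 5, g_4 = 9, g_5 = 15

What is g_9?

1st diffs: 0, 2, 4, 6.
2nd diffs: 2, 2, 2 (constant).
Newton forward-difference form: g_m = 3 + 2·C(m-1,2).
At m = 9: m-1 = 8, so g_9 = 3 + 56 = 59.

59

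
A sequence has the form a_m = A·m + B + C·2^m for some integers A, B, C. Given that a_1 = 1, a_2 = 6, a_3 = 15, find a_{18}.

Write the equations: A + B + 2C = 1; 2A + B + 4C = 6; 3A + B + 8C = 15.
Subtracting the first from the second: A + 2C = 5.
Subtracting the second from the third: A + 4C = 9.
Solving: C = 2, A = 1, then B = -4.
Therefore a_{18} = 18 + (-4) + 2·262144 = 524302.

524302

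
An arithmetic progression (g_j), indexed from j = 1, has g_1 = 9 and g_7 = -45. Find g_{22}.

Common difference d = (-45 - 9) / (7 - 1) = -9.
g_j = 9 + (j - 1)·(-9).
g_{22} = 9 + 21·(-9) = -180.

-180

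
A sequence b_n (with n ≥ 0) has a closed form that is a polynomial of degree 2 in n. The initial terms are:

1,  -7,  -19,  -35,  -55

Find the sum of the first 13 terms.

-1755

1st diffs: -8, -12, -16, -20.
2nd diffs: -4, -4, -4 (constant).
So b_n = -2n^2 - 6n + 1.
Continuing: …, -79, -107, -139, -175, …, b_{12} = -359.
Summing n = 0..12 (13 terms) gives -1755.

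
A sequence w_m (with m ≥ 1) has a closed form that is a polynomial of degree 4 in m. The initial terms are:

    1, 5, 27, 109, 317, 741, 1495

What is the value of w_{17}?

1st diffs: 4, 22, 82, 208, 424, 754.
2nd diffs: 18, 60, 126, 216, 330.
3rd diffs: 42, 66, 90, 114.
4th diffs: 24, 24, 24 (constant).
Newton forward-difference form: w_m = 1 + 4·C(m-1,1) + 18·C(m-1,2) + 42·C(m-1,3) + 24·C(m-1,4).
At m = 17: m-1 = 16, so w_{17} = 1 + 64 + 2160 + 23520 + 43680 = 69425.

69425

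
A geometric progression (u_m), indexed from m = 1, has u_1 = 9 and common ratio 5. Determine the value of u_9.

3515625

u_m = 9·5^(m-1).
u_9 = 9·5^8 = 3515625.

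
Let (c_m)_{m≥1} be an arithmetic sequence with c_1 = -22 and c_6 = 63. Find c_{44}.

Common difference d = (63 - (-22)) / (6 - 1) = 17.
c_m = -22 + (m - 1)·17.
c_{44} = -22 + 43·17 = 709.

709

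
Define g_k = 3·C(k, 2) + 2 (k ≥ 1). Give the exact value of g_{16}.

362

C(16, 2) = 120, so g_{16} = 362.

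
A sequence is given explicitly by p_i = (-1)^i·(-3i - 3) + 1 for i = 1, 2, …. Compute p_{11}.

37

(-1)^11 = -1; -3i - 3 at i=11 is -36; so p_{11} = 37.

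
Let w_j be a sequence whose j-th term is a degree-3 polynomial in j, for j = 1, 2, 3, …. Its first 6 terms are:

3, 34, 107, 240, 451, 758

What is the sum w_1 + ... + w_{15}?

46980

1st diffs: 31, 73, 133, 211, 307.
2nd diffs: 42, 60, 78, 96.
3rd diffs: 18, 18, 18 (constant).
Newton forward-difference form: w_j = 3 + 31·C(j-1,1) + 42·C(j-1,2) + 18·C(j-1,3).
Continuing: …, 1179, 1732, 2435, 3306, …, w_{15} = 10811.
Summing j = 1..15 (15 terms) gives 46980.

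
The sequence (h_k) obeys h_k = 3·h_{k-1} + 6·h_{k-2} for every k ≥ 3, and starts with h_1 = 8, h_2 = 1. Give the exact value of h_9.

278559

Applying the relation repeatedly:
h_3 = 51  h_4 = 159  h_5 = 783  h_6 = 3303  h_7 = 14607  h_8 = 63639  h_9 = 278559.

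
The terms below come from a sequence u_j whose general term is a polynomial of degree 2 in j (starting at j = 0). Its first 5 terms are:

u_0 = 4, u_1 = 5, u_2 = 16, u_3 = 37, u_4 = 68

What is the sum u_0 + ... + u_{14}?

4715

1st diffs: 1, 11, 21, 31.
2nd diffs: 10, 10, 10 (constant).
Newton forward-difference form: u_j = 4 + 1·C(j,1) + 10·C(j,2).
Continuing: …, 109, 160, 221, 292, …, u_{14} = 928.
Summing j = 0..14 (15 terms) gives 4715.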